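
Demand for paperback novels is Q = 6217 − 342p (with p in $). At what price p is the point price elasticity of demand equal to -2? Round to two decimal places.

12.12

Ed = −342p/(6217 − 342p). Set this equal to -2:
342p = 2·(6217 − 342p) ⇒ 342p(1 + 2) = 2·6217
p = 2·6217 / (342·3) = 12.1189…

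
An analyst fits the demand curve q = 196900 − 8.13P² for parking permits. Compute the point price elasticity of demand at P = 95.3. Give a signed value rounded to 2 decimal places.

dq/dP = −2·8.13·P = -1549.578. At P = 95.3, q = 123062.6083.
Ed = (dq/dP)·(P/q) = (-1549.578) × (95.3/123062.6083) = -1.1999…

-1.20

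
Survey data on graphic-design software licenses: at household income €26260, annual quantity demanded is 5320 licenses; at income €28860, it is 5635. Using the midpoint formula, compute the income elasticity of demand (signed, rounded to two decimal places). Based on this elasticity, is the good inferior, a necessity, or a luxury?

%ΔQ = (5635 − 5320)/[( 5320 + 5635)/2] = 315/5477.5 = 0.057507…
%ΔIncome = (28860 − 26260)/[( 26260 + 28860)/2] = 2600/27560 = 0.094339…
E_income = (315/5477.5) / (2600/27560) = 0.6095…
0 < E_income < 1 ⇒ normal good, necessity.

0.61; necessity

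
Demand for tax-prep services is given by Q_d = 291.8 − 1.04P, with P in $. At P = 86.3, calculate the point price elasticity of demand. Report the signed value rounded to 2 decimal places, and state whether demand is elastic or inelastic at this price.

dQ_d/dP = −1.04. At P = 86.3, Q_d = 291.8 − 1.04(86.3) = 202.048.
Ed = (dQ_d/dP)·(P/Q_d) = −1.04 × (86.3/202.048) = -0.4442…
|Ed| = 0.44 < 1, so demand is inelastic.

-0.44; inelastic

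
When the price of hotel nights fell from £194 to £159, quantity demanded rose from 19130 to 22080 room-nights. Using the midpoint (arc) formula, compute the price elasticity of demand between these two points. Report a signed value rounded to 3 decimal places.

%ΔQ = (22080 − 19130) / [(19130 + 22080)/2] = 2950/20605 = 0.143169…
%ΔP = (159 − 194) / [(194 + 159)/2] = -35/176.5 = -0.198300…
Arc Ed = %ΔQ / %ΔP = (2950/20605) / (-35/176.5) = -0.72198…

-0.722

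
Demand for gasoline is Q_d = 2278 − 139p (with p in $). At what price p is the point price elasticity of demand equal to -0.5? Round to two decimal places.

Ed = −139p/(2278 − 139p). Set this equal to -0.5:
139p = 0.5·(2278 − 139p) ⇒ 139p(1 + 0.5) = 0.5·2278
p = 0.5·2278 / (139·1.5) = 5.4628…

5.46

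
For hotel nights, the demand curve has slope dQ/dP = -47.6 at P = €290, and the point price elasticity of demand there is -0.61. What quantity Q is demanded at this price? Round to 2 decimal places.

22629.51

Ed = (dQ/dP)·(P/Q) ⇒ Q = (dQ/dP)·P/Ed = (-47.6)·290/(-0.61) = 22629.5081…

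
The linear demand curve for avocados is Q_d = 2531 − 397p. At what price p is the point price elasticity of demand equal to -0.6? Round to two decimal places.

2.39

Ed = −397p/(2531 − 397p). Set this equal to -0.6:
397p = 0.6·(2531 − 397p) ⇒ 397p(1 + 0.6) = 0.6·2531
p = 0.6·2531 / (397·1.6) = 2.3907…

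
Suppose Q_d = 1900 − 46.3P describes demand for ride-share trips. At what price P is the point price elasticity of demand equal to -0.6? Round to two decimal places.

Ed = −46.3P/(1900 − 46.3P). Set this equal to -0.6:
46.3P = 0.6·(1900 − 46.3P) ⇒ 46.3P(1 + 0.6) = 0.6·1900
P = 0.6·1900 / (46.3·1.6) = 15.3887…

15.39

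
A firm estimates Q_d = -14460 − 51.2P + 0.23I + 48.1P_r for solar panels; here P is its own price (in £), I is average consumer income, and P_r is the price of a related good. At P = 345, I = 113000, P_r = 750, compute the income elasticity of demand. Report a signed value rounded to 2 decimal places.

0.87

At the given values, Q_d = -14460 − 51.2(345) + 0.23(113000) + 48.1(750) = 29941.
∂Q_d/∂I = 0.23.
E = (0.23) × (113000/29941) = 0.8680…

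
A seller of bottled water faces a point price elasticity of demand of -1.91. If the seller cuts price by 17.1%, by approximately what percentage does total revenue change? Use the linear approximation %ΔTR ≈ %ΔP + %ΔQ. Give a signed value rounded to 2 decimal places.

%ΔQ ≈ Ed × %ΔP = (-1.91) × (-17.1%) = +32.6610%
%ΔTR ≈ %ΔP + %ΔQ = (-17.1%) + (+32.6610%) = +15.5610%

+15.56%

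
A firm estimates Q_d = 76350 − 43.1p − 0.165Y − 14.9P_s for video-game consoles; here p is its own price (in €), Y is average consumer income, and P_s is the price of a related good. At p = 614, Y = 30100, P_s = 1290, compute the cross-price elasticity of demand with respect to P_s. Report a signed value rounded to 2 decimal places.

At the given values, Q_d = 76350 − 43.1(614) − 0.165(30100) − 14.9(1290) = 25699.1.
∂Q_d/∂P_s = -14.9.
E = (-14.9) × (1290/25699.1) = -0.7479…

-0.75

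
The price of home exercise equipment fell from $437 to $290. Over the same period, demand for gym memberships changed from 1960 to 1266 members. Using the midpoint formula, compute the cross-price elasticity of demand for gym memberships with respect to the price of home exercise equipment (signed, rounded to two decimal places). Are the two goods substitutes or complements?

%ΔQ_{gym memberships} = (1266 − 1960)/avg = -694/1613 = -0.430254…
%ΔP_{home exercise equipment} = (290 − 437)/avg = -147/363.5 = -0.404401…
E_cross = (-694/1613) / (-147/363.5) = 1.0639…
E_cross > 0 ⇒ the goods are substitutes.

1.06; substitutes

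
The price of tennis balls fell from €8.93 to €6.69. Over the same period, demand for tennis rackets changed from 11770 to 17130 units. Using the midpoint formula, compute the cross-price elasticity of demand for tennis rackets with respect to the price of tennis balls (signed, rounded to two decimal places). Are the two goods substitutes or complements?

%ΔQ_{tennis rackets} = (17130 − 11770)/avg = 5360/14450 = 0.370934…
%ΔP_{tennis balls} = (6.69 − 8.93)/avg = -2.24/7.81 = -0.286811…
E_cross = (5360/14450) / (-2.24/7.81) = -1.2933…
E_cross < 0 ⇒ the goods are complements.

-1.29; complements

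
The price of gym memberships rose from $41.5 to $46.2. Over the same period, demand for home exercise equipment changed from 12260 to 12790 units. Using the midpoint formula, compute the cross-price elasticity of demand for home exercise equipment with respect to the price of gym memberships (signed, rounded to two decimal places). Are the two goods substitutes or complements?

0.39; substitutes

%ΔQ_{home exercise equipment} = (12790 − 12260)/avg = 530/12525 = 0.042315…
%ΔP_{gym memberships} = (46.2 − 41.5)/avg = 4.7/43.85 = 0.107183…
E_cross = (530/12525) / (4.7/43.85) = 0.3947…
E_cross > 0 ⇒ the goods are substitutes.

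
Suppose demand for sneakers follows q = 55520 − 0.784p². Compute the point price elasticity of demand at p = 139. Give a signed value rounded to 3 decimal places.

-0.750

dq/dp = −2·0.784·p = -217.952. At p = 139, q = 40372.336.
Ed = (dq/dp)·(p/q) = (-217.952) × (139/40372.336) = -0.75039…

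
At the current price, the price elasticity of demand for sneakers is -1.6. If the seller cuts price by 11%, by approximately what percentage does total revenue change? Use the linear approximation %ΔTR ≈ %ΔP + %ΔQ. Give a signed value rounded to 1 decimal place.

+6.6%

%ΔQ ≈ Ed × %ΔP = (-1.6) × (-11%) = +17.6000%
%ΔTR ≈ %ΔP + %ΔQ = (-11%) + (+17.6000%) = +6.6000%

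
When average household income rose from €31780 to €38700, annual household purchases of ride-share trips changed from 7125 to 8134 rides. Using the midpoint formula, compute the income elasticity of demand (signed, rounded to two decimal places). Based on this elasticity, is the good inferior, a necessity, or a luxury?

0.67; necessity

%ΔQ = (8134 − 7125)/[( 7125 + 8134)/2] = 1009/7629.5 = 0.132249…
%ΔIncome = (38700 − 31780)/[( 31780 + 38700)/2] = 6920/35240 = 0.196367…
E_income = (1009/7629.5) / (6920/35240) = 0.6734…
0 < E_income < 1 ⇒ normal good, necessity.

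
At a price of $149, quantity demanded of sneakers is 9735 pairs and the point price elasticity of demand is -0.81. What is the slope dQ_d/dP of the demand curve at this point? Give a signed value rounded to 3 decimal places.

Ed = (dQ_d/dP)·(P/Q_d) ⇒ dQ_d/dP = Ed·Q_d/P = (-0.81)·9735/149 = -52.92181…

-52.922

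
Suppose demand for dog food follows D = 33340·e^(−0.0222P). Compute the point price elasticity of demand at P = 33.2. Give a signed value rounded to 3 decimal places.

dD/dP = −0.0222·D = -354.182. At P = 33.2, D = 15954.1.
Ed = (dD/dP)·(P/D) = (-354.182) × (33.2/15954.1) = -0.73704

-0.737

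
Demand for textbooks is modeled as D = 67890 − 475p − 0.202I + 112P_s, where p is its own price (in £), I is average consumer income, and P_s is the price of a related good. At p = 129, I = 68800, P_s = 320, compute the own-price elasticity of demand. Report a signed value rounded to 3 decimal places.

At the given values, D = 67890 − 475(129) − 0.202(68800) + 112(320) = 28557.4.
∂D/∂p = −475.
E = (-475) × (129/28557.4) = -2.14567…

-2.146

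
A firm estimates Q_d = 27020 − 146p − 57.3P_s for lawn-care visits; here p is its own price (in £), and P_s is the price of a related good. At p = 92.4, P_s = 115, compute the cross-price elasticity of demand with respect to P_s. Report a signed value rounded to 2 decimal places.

-0.95

At the given values, Q_d = 27020 − 146(92.4) − 57.3(115) = 6940.1.
∂Q_d/∂P_s = -57.3.
E = (-57.3) × (115/6940.1) = -0.9494…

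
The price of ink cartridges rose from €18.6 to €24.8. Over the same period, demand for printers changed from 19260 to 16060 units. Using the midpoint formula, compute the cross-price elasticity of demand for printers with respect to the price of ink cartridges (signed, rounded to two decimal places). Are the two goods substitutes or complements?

-0.63; complements

%ΔQ_{printers} = (16060 − 19260)/avg = -3200/17660 = -0.181200…
%ΔP_{ink cartridges} = (24.8 − 18.6)/avg = 6.2/21.7 = 0.285714…
E_cross = (-3200/17660) / (6.2/21.7) = -0.6342…
E_cross < 0 ⇒ the goods are complements.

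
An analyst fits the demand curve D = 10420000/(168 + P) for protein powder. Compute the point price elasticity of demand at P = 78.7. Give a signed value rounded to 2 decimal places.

-0.32

dD/dP = −10420000/(168 + P)² = -171.21. At P = 78.7, D = 42237.5.
Ed = (dD/dP)·(P/D) = (-171.21) × (78.7/42237.5) = -0.3190…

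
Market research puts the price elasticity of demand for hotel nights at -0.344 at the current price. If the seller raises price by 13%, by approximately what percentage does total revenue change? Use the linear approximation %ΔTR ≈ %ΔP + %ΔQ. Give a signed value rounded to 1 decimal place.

%ΔQ ≈ Ed × %ΔP = (-0.344) × (+13%) = -4.4720%
%ΔTR ≈ %ΔP + %ΔQ = (+13%) + (-4.4720%) = +8.5280%

+8.5%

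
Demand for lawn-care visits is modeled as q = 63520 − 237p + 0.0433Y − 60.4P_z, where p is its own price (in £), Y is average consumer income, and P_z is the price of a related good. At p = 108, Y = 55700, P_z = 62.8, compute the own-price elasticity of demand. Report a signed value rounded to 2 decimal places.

-0.70

At the given values, q = 63520 − 237(108) + 0.0433(55700) − 60.4(62.8) = 36542.69.
∂q/∂p = −237.
E = (-237) × (108/36542.69) = -0.7004…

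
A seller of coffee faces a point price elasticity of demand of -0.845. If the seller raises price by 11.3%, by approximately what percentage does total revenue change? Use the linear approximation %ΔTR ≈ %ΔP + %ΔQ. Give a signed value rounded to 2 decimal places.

%ΔQ ≈ Ed × %ΔP = (-0.845) × (+11.3%) = -9.5485%
%ΔTR ≈ %ΔP + %ΔQ = (+11.3%) + (-9.5485%) = +1.7515%

+1.75%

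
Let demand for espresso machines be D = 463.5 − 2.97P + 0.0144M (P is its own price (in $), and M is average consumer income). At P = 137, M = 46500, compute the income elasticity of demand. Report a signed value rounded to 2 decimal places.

0.92

At the given values, D = 463.5 − 2.97(137) + 0.0144(46500) = 726.21.
∂D/∂M = 0.0144.
E = (0.0144) × (46500/726.21) = 0.9220…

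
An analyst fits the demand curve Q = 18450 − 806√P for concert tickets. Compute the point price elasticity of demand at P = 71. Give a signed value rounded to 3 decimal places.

-0.291

dQ/dP = −806/(2√P) = -47.8273. At P = 71, Q = 11658.5.
Ed = (dQ/dP)·(P/Q) = (-47.8273) × (71/11658.5) = -0.29126…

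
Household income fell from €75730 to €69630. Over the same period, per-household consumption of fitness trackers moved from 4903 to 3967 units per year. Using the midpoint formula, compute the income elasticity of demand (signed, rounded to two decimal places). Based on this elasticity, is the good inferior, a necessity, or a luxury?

2.51; luxury

%ΔQ = (3967 − 4903)/[( 4903 + 3967)/2] = -936/4435 = -0.211048…
%ΔIncome = (69630 − 75730)/[( 75730 + 69630)/2] = -6100/72680 = -0.083929…
E_income = (-936/4435) / (-6100/72680) = 2.5145…
E_income > 1 ⇒ normal good, luxury.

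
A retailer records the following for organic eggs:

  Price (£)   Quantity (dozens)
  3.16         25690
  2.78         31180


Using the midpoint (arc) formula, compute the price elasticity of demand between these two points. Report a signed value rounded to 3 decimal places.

%ΔQ = (31180 − 25690) / [(25690 + 31180)/2] = 5490/28435 = 0.193071…
%ΔP = (2.78 − 3.16) / [(3.16 + 2.78)/2] = -0.38/2.97 = -0.127946…
Arc Ed = %ΔQ / %ΔP = (5490/28435) / (-0.38/2.97) = -1.50900…

-1.509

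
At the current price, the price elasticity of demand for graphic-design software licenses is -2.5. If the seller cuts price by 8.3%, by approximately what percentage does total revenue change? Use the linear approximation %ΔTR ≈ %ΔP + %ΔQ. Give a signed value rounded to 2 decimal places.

+12.45%

%ΔQ ≈ Ed × %ΔP = (-2.5) × (-8.3%) = +20.7500%
%ΔTR ≈ %ΔP + %ΔQ = (-8.3%) + (+20.7500%) = +12.4500%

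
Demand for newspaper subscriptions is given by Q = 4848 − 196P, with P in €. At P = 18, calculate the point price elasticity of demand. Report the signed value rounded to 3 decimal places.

-2.673

dQ/dP = −196. At P = 18, Q = 4848 − 196(18) = 1320.
Ed = (dQ/dP)·(P/Q) = −196 × (18/1320) = -2.67272…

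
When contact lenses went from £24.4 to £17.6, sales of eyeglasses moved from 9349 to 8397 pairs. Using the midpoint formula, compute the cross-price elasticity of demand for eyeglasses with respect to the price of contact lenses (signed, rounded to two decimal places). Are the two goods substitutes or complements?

%ΔQ_{eyeglasses} = (8397 − 9349)/avg = -952/8873 = -0.107291…
%ΔP_{contact lenses} = (17.6 − 24.4)/avg = -6.8/21 = -0.323809…
E_cross = (-952/8873) / (-6.8/21) = 0.3313…
E_cross > 0 ⇒ the goods are substitutes.

0.33; substitutes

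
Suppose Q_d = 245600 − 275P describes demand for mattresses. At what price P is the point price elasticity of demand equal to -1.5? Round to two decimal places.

Ed = −275P/(245600 − 275P). Set this equal to -1.5:
275P = 1.5·(245600 − 275P) ⇒ 275P(1 + 1.5) = 1.5·245600
P = 1.5·245600 / (275·2.5) = 535.8545…

535.85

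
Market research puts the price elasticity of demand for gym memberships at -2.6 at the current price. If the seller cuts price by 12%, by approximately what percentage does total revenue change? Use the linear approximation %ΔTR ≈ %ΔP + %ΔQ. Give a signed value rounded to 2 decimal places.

+19.20%

%ΔQ ≈ Ed × %ΔP = (-2.6) × (-12%) = +31.2000%
%ΔTR ≈ %ΔP + %ΔQ = (-12%) + (+31.2000%) = +19.2000%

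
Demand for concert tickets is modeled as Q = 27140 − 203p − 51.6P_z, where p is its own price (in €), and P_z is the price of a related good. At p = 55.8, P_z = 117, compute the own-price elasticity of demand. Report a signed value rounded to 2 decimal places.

-1.16

At the given values, Q = 27140 − 203(55.8) − 51.6(117) = 9775.4.
∂Q/∂p = −203.
E = (-203) × (55.8/9775.4) = -1.1587…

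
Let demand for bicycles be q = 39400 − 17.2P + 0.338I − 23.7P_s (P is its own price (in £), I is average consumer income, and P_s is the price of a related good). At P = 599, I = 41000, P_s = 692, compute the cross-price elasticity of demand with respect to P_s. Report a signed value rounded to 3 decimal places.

At the given values, q = 39400 − 17.2(599) + 0.338(41000) − 23.7(692) = 26554.8.
∂q/∂P_s = -23.7.
E = (-23.7) × (692/26554.8) = -0.61760…

-0.618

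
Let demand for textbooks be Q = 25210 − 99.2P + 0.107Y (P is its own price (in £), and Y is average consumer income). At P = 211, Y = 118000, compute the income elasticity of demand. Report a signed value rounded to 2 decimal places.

At the given values, Q = 25210 − 99.2(211) + 0.107(118000) = 16904.8.
∂Q/∂Y = 0.107.
E = (0.107) × (118000/16904.8) = 0.7468…

0.75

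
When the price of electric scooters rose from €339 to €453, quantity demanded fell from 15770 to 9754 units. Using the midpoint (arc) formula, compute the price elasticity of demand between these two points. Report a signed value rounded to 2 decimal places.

-1.64

%ΔQ = (9754 − 15770) / [(15770 + 9754)/2] = -6016/12762 = -0.471399…
%ΔP = (453 − 339) / [(339 + 453)/2] = 114/396 = 0.287878…
Arc Ed = %ΔQ / %ΔP = (-6016/12762) / (114/396) = -1.6374…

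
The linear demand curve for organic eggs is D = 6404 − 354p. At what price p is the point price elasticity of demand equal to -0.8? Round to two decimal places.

8.04

Ed = −354p/(6404 − 354p). Set this equal to -0.8:
354p = 0.8·(6404 − 354p) ⇒ 354p(1 + 0.8) = 0.8·6404
p = 0.8·6404 / (354·1.8) = 8.0401…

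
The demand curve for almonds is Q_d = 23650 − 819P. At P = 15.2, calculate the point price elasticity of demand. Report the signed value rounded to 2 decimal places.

dQ_d/dP = −819. At P = 15.2, Q_d = 23650 − 819(15.2) = 11201.2.
Ed = (dQ_d/dP)·(P/Q_d) = −819 × (15.2/11201.2) = -1.1113…

-1.11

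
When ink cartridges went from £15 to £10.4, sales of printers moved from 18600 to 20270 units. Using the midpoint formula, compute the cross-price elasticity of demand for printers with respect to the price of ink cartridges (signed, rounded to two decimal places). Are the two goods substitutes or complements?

-0.24; complements

%ΔQ_{printers} = (20270 − 18600)/avg = 1670/19435 = 0.085927…
%ΔP_{ink cartridges} = (10.4 − 15)/avg = -4.6/12.7 = -0.362204…
E_cross = (1670/19435) / (-4.6/12.7) = -0.2372…
E_cross < 0 ⇒ the goods are complements.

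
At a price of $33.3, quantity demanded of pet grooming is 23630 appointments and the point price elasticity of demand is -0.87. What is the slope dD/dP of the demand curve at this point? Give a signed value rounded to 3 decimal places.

Ed = (dD/dP)·(P/D) ⇒ dD/dP = Ed·D/P = (-0.87)·23630/33.3 = -617.36036…

-617.360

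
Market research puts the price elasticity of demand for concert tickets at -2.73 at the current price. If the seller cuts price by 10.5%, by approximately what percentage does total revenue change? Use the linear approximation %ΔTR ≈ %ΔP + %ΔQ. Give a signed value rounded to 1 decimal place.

%ΔQ ≈ Ed × %ΔP = (-2.73) × (-10.5%) = +28.6650%
%ΔTR ≈ %ΔP + %ΔQ = (-10.5%) + (+28.6650%) = +18.1650%

+18.2%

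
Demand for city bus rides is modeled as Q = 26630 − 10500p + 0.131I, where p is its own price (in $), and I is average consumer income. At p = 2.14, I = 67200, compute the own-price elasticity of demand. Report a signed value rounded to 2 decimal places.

At the given values, Q = 26630 − 10500(2.14) + 0.131(67200) = 12963.2.
∂Q/∂p = −10500.
E = (-10500) × (2.14/12963.2) = -1.7333…

-1.73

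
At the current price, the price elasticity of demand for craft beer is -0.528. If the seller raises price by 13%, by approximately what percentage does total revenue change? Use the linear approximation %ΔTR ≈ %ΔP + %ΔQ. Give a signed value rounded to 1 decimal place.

+6.1%

%ΔQ ≈ Ed × %ΔP = (-0.528) × (+13%) = -6.8640%
%ΔTR ≈ %ΔP + %ΔQ = (+13%) + (-6.8640%) = +6.1360%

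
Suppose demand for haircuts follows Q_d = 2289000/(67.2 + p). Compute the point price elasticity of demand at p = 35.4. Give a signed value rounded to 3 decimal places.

dQ_d/dp = −2289000/(67.2 + p)² = -217.446. At p = 35.4, Q_d = 22309.9.
Ed = (dQ_d/dp)·(p/Q_d) = (-217.446) × (35.4/22309.9) = -0.34502…

-0.345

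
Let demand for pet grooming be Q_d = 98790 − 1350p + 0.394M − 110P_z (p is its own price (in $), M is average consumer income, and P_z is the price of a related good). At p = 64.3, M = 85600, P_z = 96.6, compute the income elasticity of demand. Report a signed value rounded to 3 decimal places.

At the given values, Q_d = 98790 − 1350(64.3) + 0.394(85600) − 110(96.6) = 35085.4.
∂Q_d/∂M = 0.394.
E = (0.394) × (85600/35085.4) = 0.96126…

0.961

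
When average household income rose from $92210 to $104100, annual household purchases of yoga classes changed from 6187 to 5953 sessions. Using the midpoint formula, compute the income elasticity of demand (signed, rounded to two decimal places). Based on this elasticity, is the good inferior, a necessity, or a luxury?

-0.32; inferior

%ΔQ = (5953 − 6187)/[( 6187 + 5953)/2] = -234/6070 = -0.038550…
%ΔIncome = (104100 − 92210)/[( 92210 + 104100)/2] = 11890/98155 = 0.121134…
E_income = (-234/6070) / (11890/98155) = -0.3182…
E_income < 0 ⇒ inferior good.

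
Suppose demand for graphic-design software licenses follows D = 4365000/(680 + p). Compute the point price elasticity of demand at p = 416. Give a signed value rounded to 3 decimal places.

dD/dp = −4365000/(680 + p)² = -3.63382. At p = 416, D = 3982.66.
Ed = (dD/dp)·(p/D) = (-3.63382) × (416/3982.66) = -0.37956…

-0.380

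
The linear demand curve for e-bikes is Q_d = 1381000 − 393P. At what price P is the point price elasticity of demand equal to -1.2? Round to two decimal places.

Ed = −393P/(1381000 − 393P). Set this equal to -1.2:
393P = 1.2·(1381000 − 393P) ⇒ 393P(1 + 1.2) = 1.2·1381000
P = 1.2·1381000 / (393·2.2) = 1916.7244…

1916.72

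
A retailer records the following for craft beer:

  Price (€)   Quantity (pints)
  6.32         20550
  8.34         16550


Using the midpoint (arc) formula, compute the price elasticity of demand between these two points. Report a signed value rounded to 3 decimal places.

%ΔQ = (16550 − 20550) / [(20550 + 16550)/2] = -4000/18550 = -0.215633…
%ΔP = (8.34 − 6.32) / [(6.32 + 8.34)/2] = 2.02/7.33 = 0.275579…
Arc Ed = %ΔQ / %ΔP = (-4000/18550) / (2.02/7.33) = -0.78247…

-0.782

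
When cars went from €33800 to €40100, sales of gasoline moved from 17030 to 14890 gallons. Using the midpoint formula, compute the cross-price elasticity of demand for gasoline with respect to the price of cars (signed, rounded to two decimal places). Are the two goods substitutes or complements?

%ΔQ_{gasoline} = (14890 − 17030)/avg = -2140/15960 = -0.134085…
%ΔP_{cars} = (40100 − 33800)/avg = 6300/36950 = 0.170500…
E_cross = (-2140/15960) / (6300/36950) = -0.7864…
E_cross < 0 ⇒ the goods are complements.

-0.79; complements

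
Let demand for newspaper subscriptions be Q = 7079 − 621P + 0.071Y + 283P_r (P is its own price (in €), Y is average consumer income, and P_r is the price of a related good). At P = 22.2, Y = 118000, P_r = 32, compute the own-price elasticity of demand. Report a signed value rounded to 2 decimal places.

At the given values, Q = 7079 − 621(22.2) + 0.071(118000) + 283(32) = 10726.8.
∂Q/∂P = −621.
E = (-621) × (22.2/10726.8) = -1.2852…

-1.29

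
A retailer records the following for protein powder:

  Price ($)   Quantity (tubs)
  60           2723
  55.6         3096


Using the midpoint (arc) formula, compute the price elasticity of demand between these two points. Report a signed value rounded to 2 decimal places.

%ΔQ = (3096 − 2723) / [(2723 + 3096)/2] = 373/2909.5 = 0.128200…
%ΔP = (55.6 − 60) / [(60 + 55.6)/2] = -4.4/57.8 = -0.076124…
Arc Ed = %ΔQ / %ΔP = (373/2909.5) / (-4.4/57.8) = -1.6840…

-1.68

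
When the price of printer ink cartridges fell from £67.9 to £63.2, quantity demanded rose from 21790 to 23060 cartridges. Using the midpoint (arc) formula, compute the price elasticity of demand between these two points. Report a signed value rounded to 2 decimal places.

%ΔQ = (23060 − 21790) / [(21790 + 23060)/2] = 1270/22425 = 0.056633…
%ΔP = (63.2 − 67.9) / [(67.9 + 63.2)/2] = -4.7/65.55 = -0.071700…
Arc Ed = %ΔQ / %ΔP = (1270/22425) / (-4.7/65.55) = -0.7898…

-0.79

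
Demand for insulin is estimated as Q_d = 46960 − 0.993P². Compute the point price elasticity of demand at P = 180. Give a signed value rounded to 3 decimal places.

dQ_d/dP = −2·0.993·P = -357.48. At P = 180, Q_d = 14786.8.
Ed = (dQ_d/dP)·(P/Q_d) = (-357.48) × (180/14786.8) = -4.35161…

-4.352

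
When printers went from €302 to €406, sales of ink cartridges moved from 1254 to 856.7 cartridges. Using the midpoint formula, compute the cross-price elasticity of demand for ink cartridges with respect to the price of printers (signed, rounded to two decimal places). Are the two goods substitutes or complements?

%ΔQ_{ink cartridges} = (856.7 − 1254)/avg = -397.3/1055.35 = -0.376462…
%ΔP_{printers} = (406 − 302)/avg = 104/354 = 0.293785…
E_cross = (-397.3/1055.35) / (104/354) = -1.2814…
E_cross < 0 ⇒ the goods are complements.

-1.28; complements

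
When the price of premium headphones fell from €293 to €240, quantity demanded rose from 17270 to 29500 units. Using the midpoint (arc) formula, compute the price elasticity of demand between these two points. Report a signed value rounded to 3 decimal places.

-2.630

%ΔQ = (29500 − 17270) / [(17270 + 29500)/2] = 12230/23385 = 0.522984…
%ΔP = (240 − 293) / [(293 + 240)/2] = -53/266.5 = -0.198874…
Arc Ed = %ΔQ / %ΔP = (12230/23385) / (-53/266.5) = -2.62972…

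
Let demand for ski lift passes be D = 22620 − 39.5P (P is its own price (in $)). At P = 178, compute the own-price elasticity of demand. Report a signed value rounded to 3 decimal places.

At the given values, D = 22620 − 39.5(178) = 15589.
∂D/∂P = −39.5.
E = (-39.5) × (178/15589) = -0.45102…

-0.451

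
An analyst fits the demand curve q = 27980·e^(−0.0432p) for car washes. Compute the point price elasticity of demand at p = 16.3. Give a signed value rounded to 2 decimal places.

dq/dp = −0.0432·q = -597.749. At p = 16.3, q = 13836.8.
Ed = (dq/dp)·(p/q) = (-597.749) × (16.3/13836.8) = -0.7041…

-0.70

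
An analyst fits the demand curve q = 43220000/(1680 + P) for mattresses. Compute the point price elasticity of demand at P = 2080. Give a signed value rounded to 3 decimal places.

-0.553

dq/dP = −43220000/(1680 + P)² = -3.0571. At P = 2080, q = 11494.7.
Ed = (dq/dP)·(P/q) = (-3.0571) × (2080/11494.7) = -0.55319…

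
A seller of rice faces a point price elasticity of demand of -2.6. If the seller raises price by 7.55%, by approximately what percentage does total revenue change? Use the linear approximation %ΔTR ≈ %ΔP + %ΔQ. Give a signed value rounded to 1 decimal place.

%ΔQ ≈ Ed × %ΔP = (-2.6) × (+7.55%) = -19.6300%
%ΔTR ≈ %ΔP + %ΔQ = (+7.55%) + (-19.6300%) = -12.0800%

-12.1%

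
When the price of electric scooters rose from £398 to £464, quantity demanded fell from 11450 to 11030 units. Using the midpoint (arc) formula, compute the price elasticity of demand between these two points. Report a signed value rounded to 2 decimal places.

%ΔQ = (11030 − 11450) / [(11450 + 11030)/2] = -420/11240 = -0.037366…
%ΔP = (464 − 398) / [(398 + 464)/2] = 66/431 = 0.153132…
Arc Ed = %ΔQ / %ΔP = (-420/11240) / (66/431) = -0.2440…

-0.24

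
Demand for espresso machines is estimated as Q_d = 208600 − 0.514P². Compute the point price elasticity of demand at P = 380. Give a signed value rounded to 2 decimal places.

dQ_d/dP = −2·0.514·P = -390.64. At P = 380, Q_d = 134378.4.
Ed = (dQ_d/dP)·(P/Q_d) = (-390.64) × (380/134378.4) = -1.1046…

-1.10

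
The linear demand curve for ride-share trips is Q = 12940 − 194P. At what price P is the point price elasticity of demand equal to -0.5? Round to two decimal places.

22.23

Ed = −194P/(12940 − 194P). Set this equal to -0.5:
194P = 0.5·(12940 − 194P) ⇒ 194P(1 + 0.5) = 0.5·12940
P = 0.5·12940 / (194·1.5) = 22.2336…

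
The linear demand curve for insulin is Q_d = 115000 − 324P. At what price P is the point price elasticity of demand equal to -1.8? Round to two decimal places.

Ed = −324P/(115000 − 324P). Set this equal to -1.8:
324P = 1.8·(115000 − 324P) ⇒ 324P(1 + 1.8) = 1.8·115000
P = 1.8·115000 / (324·2.8) = 228.1746…

228.17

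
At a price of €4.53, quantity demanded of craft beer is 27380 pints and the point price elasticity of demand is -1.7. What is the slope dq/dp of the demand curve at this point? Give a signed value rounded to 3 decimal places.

-10275.055

Ed = (dq/dp)·(p/q) ⇒ dq/dp = Ed·q/p = (-1.7)·27380/4.53 = -10275.05518…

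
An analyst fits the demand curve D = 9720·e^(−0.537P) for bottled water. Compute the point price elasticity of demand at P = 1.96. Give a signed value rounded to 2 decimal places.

dD/dP = −0.537·D = -1821.95. At P = 1.96, D = 3392.83.
Ed = (dD/dP)·(P/D) = (-1821.95) × (1.96/3392.83) = -1.0525…

-1.05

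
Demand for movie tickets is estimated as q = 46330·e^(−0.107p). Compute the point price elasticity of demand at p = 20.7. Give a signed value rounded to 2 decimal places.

dq/dp = −0.107·q = -541.162. At p = 20.7, q = 5057.59.
Ed = (dq/dp)·(p/q) = (-541.162) × (20.7/5057.59) = -2.2149

-2.21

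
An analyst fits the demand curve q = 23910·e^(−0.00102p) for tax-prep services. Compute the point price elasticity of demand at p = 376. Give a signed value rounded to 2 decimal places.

-0.38

dq/dp = −0.00102·q = -16.6195. At p = 376, q = 16293.7.
Ed = (dq/dp)·(p/q) = (-16.6195) × (376/16293.7) = -0.3835…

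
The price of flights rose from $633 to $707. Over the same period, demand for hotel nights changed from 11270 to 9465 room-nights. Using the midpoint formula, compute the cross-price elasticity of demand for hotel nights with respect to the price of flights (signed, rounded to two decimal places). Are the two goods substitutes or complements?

-1.58; complements

%ΔQ_{hotel nights} = (9465 − 11270)/avg = -1805/10367.5 = -0.174101…
%ΔP_{flights} = (707 − 633)/avg = 74/670 = 0.110447…
E_cross = (-1805/10367.5) / (74/670) = -1.5763…
E_cross < 0 ⇒ the goods are complements.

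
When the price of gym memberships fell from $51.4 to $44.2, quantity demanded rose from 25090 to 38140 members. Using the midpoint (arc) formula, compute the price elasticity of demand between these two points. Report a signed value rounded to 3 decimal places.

-2.740

%ΔQ = (38140 − 25090) / [(25090 + 38140)/2] = 13050/31615 = 0.412778…
%ΔP = (44.2 − 51.4) / [(51.4 + 44.2)/2] = -7.2/47.8 = -0.150627…
Arc Ed = %ΔQ / %ΔP = (13050/31615) / (-7.2/47.8) = -2.74039…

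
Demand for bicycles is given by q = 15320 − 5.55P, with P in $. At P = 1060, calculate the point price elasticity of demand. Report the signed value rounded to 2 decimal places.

-0.62

dq/dP = −5.55. At P = 1060, q = 15320 − 5.55(1060) = 9437.
Ed = (dq/dP)·(P/q) = −5.55 × (1060/9437) = -0.6233…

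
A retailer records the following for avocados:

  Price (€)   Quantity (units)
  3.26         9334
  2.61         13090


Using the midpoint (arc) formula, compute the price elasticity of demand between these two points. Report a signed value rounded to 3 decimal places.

%ΔQ = (13090 − 9334) / [(9334 + 13090)/2] = 3756/11212 = 0.334998…
%ΔP = (2.61 − 3.26) / [(3.26 + 2.61)/2] = -0.65/2.935 = -0.221465…
Arc Ed = %ΔQ / %ΔP = (3756/11212) / (-0.65/2.935) = -1.51264…

-1.513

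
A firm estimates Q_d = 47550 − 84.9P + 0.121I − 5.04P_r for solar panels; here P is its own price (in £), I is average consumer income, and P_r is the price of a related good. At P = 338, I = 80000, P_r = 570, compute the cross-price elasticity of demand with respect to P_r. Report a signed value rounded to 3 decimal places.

At the given values, Q_d = 47550 − 84.9(338) + 0.121(80000) − 5.04(570) = 25661.
∂Q_d/∂P_r = -5.04.
E = (-5.04) × (570/25661) = -0.11195…

-0.112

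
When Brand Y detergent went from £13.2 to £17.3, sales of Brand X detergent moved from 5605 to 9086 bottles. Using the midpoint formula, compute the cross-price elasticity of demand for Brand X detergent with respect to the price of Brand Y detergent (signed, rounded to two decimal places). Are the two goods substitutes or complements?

%ΔQ_{Brand X detergent} = (9086 − 5605)/avg = 3481/7345.5 = 0.473895…
%ΔP_{Brand Y detergent} = (17.3 − 13.2)/avg = 4.1/15.25 = 0.268852…
E_cross = (3481/7345.5) / (4.1/15.25) = 1.7626…
E_cross > 0 ⇒ the goods are substitutes.

1.76; substitutes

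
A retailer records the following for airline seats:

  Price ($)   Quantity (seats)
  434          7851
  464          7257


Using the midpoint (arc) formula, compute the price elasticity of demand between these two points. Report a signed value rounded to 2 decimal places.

-1.18

%ΔQ = (7257 − 7851) / [(7851 + 7257)/2] = -594/7554 = -0.078633…
%ΔP = (464 − 434) / [(434 + 464)/2] = 30/449 = 0.066815…
Arc Ed = %ΔQ / %ΔP = (-594/7554) / (30/449) = -1.1768…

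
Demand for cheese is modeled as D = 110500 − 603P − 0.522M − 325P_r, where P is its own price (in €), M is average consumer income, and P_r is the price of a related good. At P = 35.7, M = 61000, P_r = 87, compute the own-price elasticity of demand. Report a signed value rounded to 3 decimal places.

-0.746

At the given values, D = 110500 − 603(35.7) − 0.522(61000) − 325(87) = 28855.9.
∂D/∂P = −603.
E = (-603) × (35.7/28855.9) = -0.74602…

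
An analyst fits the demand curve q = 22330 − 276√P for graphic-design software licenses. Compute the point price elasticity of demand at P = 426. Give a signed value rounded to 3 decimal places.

dq/dP = −276/(2√P) = -6.68612. At P = 426, q = 16633.4.
Ed = (dq/dP)·(P/q) = (-6.68612) × (426/16633.4) = -0.17123…

-0.171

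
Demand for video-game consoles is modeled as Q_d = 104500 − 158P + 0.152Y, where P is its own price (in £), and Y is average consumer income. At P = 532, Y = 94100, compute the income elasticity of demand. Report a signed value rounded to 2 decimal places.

At the given values, Q_d = 104500 − 158(532) + 0.152(94100) = 34747.2.
∂Q_d/∂Y = 0.152.
E = (0.152) × (94100/34747.2) = 0.4116…

0.41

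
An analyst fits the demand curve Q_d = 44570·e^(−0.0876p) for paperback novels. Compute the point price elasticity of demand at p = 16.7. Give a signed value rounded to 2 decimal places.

dQ_d/dp = −0.0876·Q_d = -904.084. At p = 16.7, Q_d = 10320.6.
Ed = (dQ_d/dp)·(p/Q_d) = (-904.084) × (16.7/10320.6) = -1.4629…

-1.46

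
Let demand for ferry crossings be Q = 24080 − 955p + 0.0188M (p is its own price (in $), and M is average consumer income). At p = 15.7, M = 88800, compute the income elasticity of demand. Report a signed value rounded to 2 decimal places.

At the given values, Q = 24080 − 955(15.7) + 0.0188(88800) = 10755.94.
∂Q/∂M = 0.0188.
E = (0.0188) × (88800/10755.94) = 0.1552…

0.16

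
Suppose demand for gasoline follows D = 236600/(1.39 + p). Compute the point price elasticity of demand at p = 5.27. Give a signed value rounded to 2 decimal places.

dD/dp = −236600/(1.39 + p)² = -5334.16. At p = 5.27, D = 35525.5.
Ed = (dD/dp)·(p/D) = (-5334.16) × (5.27/35525.5) = -0.7912…

-0.79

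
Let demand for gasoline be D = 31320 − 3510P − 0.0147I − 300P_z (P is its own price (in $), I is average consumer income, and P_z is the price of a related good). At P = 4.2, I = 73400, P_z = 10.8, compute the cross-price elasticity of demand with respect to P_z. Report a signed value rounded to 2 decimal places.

At the given values, D = 31320 − 3510(4.2) − 0.0147(73400) − 300(10.8) = 12259.02.
∂D/∂P_z = -300.
E = (-300) × (10.8/12259.02) = -0.2642…

-0.26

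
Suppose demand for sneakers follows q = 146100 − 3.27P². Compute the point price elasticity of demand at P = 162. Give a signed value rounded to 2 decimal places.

-2.85

dq/dP = −2·3.27·P = -1059.48. At P = 162, q = 60282.12.
Ed = (dq/dP)·(P/q) = (-1059.48) × (162/60282.12) = -2.8472…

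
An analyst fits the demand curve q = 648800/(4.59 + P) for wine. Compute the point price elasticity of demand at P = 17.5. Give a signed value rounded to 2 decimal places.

-0.79

dq/dP = −648800/(4.59 + P)² = -1329.6. At P = 17.5, q = 29370.8.
Ed = (dq/dP)·(P/q) = (-1329.6) × (17.5/29370.8) = -0.7922…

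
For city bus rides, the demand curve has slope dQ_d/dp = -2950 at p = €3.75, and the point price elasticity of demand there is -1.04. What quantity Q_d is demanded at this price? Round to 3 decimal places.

Ed = (dQ_d/dp)·(p/Q_d) ⇒ Q_d = (dQ_d/dp)·p/Ed = (-2950)·3.75/(-1.04) = 10637.01923…

10637.019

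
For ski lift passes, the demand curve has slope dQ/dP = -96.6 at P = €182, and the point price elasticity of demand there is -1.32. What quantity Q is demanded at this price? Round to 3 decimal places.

13319.091

Ed = (dQ/dP)·(P/Q) ⇒ Q = (dQ/dP)·P/Ed = (-96.6)·182/(-1.32) = 13319.09090…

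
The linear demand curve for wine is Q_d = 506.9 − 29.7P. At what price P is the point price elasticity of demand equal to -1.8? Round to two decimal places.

Ed = −29.7P/(506.9 − 29.7P). Set this equal to -1.8:
29.7P = 1.8·(506.9 − 29.7P) ⇒ 29.7P(1 + 1.8) = 1.8·506.9
P = 1.8·506.9 / (29.7·2.8) = 10.9718…

10.97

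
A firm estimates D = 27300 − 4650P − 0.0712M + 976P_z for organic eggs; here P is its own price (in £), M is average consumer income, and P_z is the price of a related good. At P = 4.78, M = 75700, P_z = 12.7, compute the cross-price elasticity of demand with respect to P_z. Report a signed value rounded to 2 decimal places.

At the given values, D = 27300 − 4650(4.78) − 0.0712(75700) + 976(12.7) = 12078.36.
∂D/∂P_z = 976.
E = (976) × (12.7/12078.36) = 1.0262…

1.03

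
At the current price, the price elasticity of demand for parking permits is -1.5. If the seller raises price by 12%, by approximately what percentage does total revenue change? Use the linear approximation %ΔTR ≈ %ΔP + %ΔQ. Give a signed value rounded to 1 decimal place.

-6.0%

%ΔQ ≈ Ed × %ΔP = (-1.5) × (+12%) = -18.0000%
%ΔTR ≈ %ΔP + %ΔQ = (+12%) + (-18.0000%) = -6.0000%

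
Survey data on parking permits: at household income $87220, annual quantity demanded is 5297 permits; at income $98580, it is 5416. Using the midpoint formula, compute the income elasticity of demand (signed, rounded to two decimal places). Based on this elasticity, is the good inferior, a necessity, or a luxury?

0.18; necessity

%ΔQ = (5416 − 5297)/[( 5297 + 5416)/2] = 119/5356.5 = 0.022215…
%ΔIncome = (98580 − 87220)/[( 87220 + 98580)/2] = 11360/92900 = 0.122282…
E_income = (119/5356.5) / (11360/92900) = 0.1816…
0 < E_income < 1 ⇒ normal good, necessity.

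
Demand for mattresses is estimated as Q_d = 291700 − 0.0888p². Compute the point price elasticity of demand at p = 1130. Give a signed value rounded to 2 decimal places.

-1.27

dQ_d/dp = −2·0.0888·p = -200.688. At p = 1130, Q_d = 178311.28.
Ed = (dQ_d/dp)·(p/Q_d) = (-200.688) × (1130/178311.28) = -1.2718…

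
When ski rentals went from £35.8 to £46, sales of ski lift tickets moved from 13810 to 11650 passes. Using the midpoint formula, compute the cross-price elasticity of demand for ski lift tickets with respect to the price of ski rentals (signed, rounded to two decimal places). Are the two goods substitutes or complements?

%ΔQ_{ski lift tickets} = (11650 − 13810)/avg = -2160/12730 = -0.169677…
%ΔP_{ski rentals} = (46 − 35.8)/avg = 10.2/40.9 = 0.249388…
E_cross = (-2160/12730) / (10.2/40.9) = -0.6803…
E_cross < 0 ⇒ the goods are complements.

-0.68; complements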